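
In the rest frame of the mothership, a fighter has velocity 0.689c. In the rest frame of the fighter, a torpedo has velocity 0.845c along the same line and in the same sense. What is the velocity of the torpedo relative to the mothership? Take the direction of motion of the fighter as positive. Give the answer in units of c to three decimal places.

0.970c

With v = 0.689 and u' = 0.845 (in units of c),
u = (u' + v)/(1 + u'v/c²):
u = (0.845 + 0.689) / (1 + 0.845·0.689) = 1.5340/1.5822 = 0.9695
(Galilean addition would give +1.534c, exceeding c.)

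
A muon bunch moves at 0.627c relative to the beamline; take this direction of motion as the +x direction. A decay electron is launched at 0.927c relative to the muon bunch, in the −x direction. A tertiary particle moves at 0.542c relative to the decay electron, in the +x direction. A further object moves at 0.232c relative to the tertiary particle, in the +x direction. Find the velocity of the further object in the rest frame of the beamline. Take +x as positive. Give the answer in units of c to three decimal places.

-0.057c

Apply u = (u' + v)/(1 + u'v/c²) successively, working outward toward the beamline.
Start: velocity of the muon bunch relative to the beamline = 0.6270c.
Compose with the decay electron (u' = -0.927 in the muon bunch frame): u_1 = (-0.927 + 0.627) / (1 + (-0.927)·0.627) = -0.3000/0.4188 = -0.7164.
Compose with the tertiary particle (u' = 0.542 in the decay electron frame): u_2 = (0.542 + (-0.716)) / (1 + 0.542·(-0.716)) = -0.1744/0.6117 = -0.2851.
Compose with the further object (u' = 0.232 in the tertiary particle frame): u_3 = (0.232 + (-0.285)) / (1 + 0.232·(-0.285)) = -0.0531/0.9339 = -0.0568.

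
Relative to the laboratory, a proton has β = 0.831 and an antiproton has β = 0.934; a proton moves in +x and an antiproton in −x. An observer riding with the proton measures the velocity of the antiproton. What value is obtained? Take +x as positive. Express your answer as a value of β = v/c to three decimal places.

β = -0.994

β_A = 0.831, β_B = -0.934.
Transform to A's frame with the inverse velocity-addition law: u' = (u − v)/(1 − uv/c²), taking u = β_B and v = β_A.
u' = (-0.934 − 0.831) / (1 − (0.831)(-0.934)) = -1.7650/1.7762 = -0.9937.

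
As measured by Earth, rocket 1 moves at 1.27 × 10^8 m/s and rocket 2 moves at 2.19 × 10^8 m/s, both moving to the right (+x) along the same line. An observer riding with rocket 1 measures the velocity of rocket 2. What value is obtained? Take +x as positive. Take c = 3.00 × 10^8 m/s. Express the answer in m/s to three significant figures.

+1.33 × 10^8 m/s

β_A = 0.423, β_B = 0.730 (dividing each by c = 3.00 × 10^8 m/s).
Transform to A's frame with the inverse velocity-addition law: u' = (u − v)/(1 − uv/c²), taking u = β_B and v = β_A.
u' = (0.730 − 0.423) / (1 − (0.423)(0.730)) = 0.3067/0.6910 = 0.4438.
u' = 0.4438 × 3.00 × 10^8 m/s.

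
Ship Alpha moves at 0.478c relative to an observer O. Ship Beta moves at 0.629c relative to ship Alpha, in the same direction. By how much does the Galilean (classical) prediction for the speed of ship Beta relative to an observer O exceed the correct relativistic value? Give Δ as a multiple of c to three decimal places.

Δ = 0.256c

Galilean: u_cl = 0.629 + 0.478 = 1.1070.
Relativistic: u_rel = (0.629 + 0.478) / (1 + 0.629·0.478) = 1.1070/1.3007 = 0.8511.
Δ = 1.1070 − 0.8511 = 0.2559.
(The classical prediction exceeds c; the relativistic result does not.)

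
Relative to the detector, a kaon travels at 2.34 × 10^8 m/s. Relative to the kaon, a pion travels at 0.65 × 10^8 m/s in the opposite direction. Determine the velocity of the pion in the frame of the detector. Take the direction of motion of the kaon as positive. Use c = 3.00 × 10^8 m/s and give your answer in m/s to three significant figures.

In units of c (dividing by 3.00 × 10^8 m/s): v = 0.780, u' = -0.217.
u = (u' + v)/(1 + u'v/c²):
u = (-0.217 + 0.780) / (1 + (-0.217)·0.780) = 0.5633/0.8310 = 0.6779
(Galilean addition would give +0.563c.)
Converting back: u = 0.6779 × 3.00 × 10^8 m/s.

+2.03 × 10^8 m/s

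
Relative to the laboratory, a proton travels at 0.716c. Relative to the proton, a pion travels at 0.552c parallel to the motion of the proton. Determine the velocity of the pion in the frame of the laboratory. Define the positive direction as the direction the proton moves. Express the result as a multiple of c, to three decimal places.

With v = 0.716 and u' = 0.552 (in units of c),
u = (u' + v)/(1 + u'v/c²):
u = (0.552 + 0.716) / (1 + 0.552·0.716) = 1.2680/1.3952 = 0.9088

0.909c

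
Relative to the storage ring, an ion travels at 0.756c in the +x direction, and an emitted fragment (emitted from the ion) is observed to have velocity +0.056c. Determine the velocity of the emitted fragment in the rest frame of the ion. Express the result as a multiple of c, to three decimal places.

-0.731c

Invert the composition law: u' = (u − v)/(1 − uv/c²).
u' = (0.056 − 0.756) / (1 − (0.056)(0.756)) = -0.7000/0.9577 = -0.7309.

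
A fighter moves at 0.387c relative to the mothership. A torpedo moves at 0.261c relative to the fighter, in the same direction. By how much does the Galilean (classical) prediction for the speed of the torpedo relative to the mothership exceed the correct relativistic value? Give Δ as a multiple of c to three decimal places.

Δ = 0.059c

Galilean: u_cl = 0.261 + 0.387 = 0.6480.
Relativistic: u_rel = (0.261 + 0.387) / (1 + 0.261·0.387) = 0.6480/1.1010 = 0.5886.
Δ = 0.6480 − 0.5886 = 0.0594.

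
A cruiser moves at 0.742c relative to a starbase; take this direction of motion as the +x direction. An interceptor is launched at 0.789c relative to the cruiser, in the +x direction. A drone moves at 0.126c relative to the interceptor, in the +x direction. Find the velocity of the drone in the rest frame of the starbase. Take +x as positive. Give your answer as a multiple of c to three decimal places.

Apply u = (u' + v)/(1 + u'v/c²) successively, working outward toward the starbase.
Start: velocity of the cruiser relative to the starbase = 0.7420c.
Compose with the interceptor (u' = 0.789 in the cruiser frame): u_1 = (0.789 + 0.742) / (1 + 0.789·0.742) = 1.5310/1.5854 = 0.9657.
Compose with the drone (u' = 0.126 in the interceptor frame): u_2 = (0.126 + 0.966) / (1 + 0.126·0.966) = 1.0917/1.1217 = 0.9732.

0.973c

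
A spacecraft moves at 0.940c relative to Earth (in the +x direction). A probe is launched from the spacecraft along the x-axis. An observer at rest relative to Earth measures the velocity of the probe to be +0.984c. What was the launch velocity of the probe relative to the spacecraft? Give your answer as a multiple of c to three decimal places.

Invert the composition law: u' = (u − v)/(1 − uv/c²).
u' = (0.984 − 0.940) / (1 − (0.984)(0.940)) = 0.0440/0.0750 = 0.5864.

+0.586c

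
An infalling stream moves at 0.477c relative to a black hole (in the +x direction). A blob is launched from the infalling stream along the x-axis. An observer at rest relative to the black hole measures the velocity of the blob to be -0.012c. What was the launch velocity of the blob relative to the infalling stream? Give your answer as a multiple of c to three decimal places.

-0.486c

Invert the composition law: u' = (u − v)/(1 − uv/c²).
u' = (-0.012 − 0.477) / (1 − (-0.012)(0.477)) = -0.4890/1.0057 = -0.4862.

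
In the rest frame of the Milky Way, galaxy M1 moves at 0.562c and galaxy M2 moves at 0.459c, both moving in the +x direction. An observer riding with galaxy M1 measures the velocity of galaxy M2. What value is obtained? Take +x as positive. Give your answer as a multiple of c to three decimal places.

β_A = 0.562, β_B = 0.459.
Transform to A's frame with the inverse velocity-addition law: u' = (u − v)/(1 − uv/c²), taking u = β_B and v = β_A.
u' = (0.459 − 0.562) / (1 − (0.562)(0.459)) = -0.1030/0.7420 = -0.1388.

-0.139c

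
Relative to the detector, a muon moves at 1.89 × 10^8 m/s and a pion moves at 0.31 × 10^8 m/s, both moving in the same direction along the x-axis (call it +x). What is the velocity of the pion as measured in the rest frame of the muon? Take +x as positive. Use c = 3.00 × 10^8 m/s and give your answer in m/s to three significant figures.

-1.69 × 10^8 m/s

β_A = 0.630, β_B = 0.103 (dividing each by c = 3.00 × 10^8 m/s).
Transform to A's frame with the inverse velocity-addition law: u' = (u − v)/(1 − uv/c²), taking u = β_B and v = β_A.
u' = (0.103 − 0.630) / (1 − (0.630)(0.103)) = -0.5267/0.9349 = -0.5633.
u' = -0.5633 × 3.00 × 10^8 m/s.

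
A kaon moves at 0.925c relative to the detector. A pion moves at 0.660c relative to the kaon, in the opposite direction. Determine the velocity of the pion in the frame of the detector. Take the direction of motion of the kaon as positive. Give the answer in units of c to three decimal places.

+0.680c

With v = 0.925 and u' = -0.660 (in units of c),
u = (u' + v)/(1 + u'v/c²):
u = (-0.660 + 0.925) / (1 + (-0.660)·0.925) = 0.2650/0.3895 = 0.6804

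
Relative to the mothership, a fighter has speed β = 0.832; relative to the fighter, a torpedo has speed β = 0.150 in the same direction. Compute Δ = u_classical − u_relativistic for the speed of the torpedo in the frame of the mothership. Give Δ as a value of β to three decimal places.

Δ = 0.109

Galilean: u_cl = 0.150 + 0.832 = 0.9820.
Relativistic: u_rel = (0.150 + 0.832) / (1 + 0.150·0.832) = 0.9820/1.1248 = 0.8730.
Δ = 0.9820 − 0.8730 = 0.1090.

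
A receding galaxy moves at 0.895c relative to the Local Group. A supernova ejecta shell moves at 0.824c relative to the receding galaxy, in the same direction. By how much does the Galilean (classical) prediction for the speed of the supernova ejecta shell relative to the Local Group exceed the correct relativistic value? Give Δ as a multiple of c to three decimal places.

Galilean: u_cl = 0.824 + 0.895 = 1.7190.
Relativistic: u_rel = (0.824 + 0.895) / (1 + 0.824·0.895) = 1.7190/1.7375 = 0.9894.
Δ = 1.7190 − 0.9894 = 0.7296.
(The classical prediction exceeds c; the relativistic result does not.)

Δ = 0.730c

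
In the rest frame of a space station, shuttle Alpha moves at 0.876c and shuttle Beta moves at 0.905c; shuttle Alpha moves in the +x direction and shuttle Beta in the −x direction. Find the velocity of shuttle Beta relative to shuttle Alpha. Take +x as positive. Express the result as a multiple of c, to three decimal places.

-0.993c

β_A = 0.876, β_B = -0.905.
Transform to A's frame with the inverse velocity-addition law: u' = (u − v)/(1 − uv/c²), taking u = β_B and v = β_A.
u' = (-0.905 − 0.876) / (1 − (0.876)(-0.905)) = -1.7810/1.7928 = -0.9934.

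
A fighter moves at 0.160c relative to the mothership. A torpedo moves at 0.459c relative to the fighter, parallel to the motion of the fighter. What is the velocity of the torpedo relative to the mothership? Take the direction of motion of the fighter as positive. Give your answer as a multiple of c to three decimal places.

0.577c

With v = 0.160 and u' = 0.459 (in units of c),
u = (u' + v)/(1 + u'v/c²):
u = (0.459 + 0.160) / (1 + 0.459·0.160) = 0.6190/1.0734 = 0.5767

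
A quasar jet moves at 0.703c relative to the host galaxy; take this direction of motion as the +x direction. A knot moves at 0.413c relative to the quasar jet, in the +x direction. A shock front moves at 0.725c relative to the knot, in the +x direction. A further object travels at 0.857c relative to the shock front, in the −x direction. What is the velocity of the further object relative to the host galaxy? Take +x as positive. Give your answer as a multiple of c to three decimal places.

Apply u = (u' + v)/(1 + u'v/c²) successively, working outward toward the host galaxy.
Start: velocity of the quasar jet relative to the host galaxy = 0.7030c.
Compose with the knot (u' = 0.413 in the quasar jet frame): u_1 = (0.413 + 0.703) / (1 + 0.413·0.703) = 1.1160/1.2903 = 0.8649.
Compose with the shock front (u' = 0.725 in the knot frame): u_2 = (0.725 + 0.865) / (1 + 0.725·0.865) = 1.5899/1.6270 = 0.9772.
Compose with the further object (u' = -0.857 in the shock front frame): u_3 = (-0.857 + 0.977) / (1 + (-0.857)·0.977) = 0.1202/0.1626 = 0.7391.

+0.739c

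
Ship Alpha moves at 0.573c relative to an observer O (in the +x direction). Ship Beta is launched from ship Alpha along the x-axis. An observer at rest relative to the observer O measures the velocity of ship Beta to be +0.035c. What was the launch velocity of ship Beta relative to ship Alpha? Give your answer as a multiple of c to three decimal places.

-0.549c

Invert the composition law: u' = (u − v)/(1 − uv/c²).
u' = (0.035 − 0.573) / (1 − (0.035)(0.573)) = -0.5380/0.9799 = -0.5490.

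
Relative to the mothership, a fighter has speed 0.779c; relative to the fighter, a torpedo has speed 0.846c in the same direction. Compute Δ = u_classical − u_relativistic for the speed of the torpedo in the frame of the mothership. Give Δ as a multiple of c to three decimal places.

Δ = 0.646c

Galilean: u_cl = 0.846 + 0.779 = 1.6250.
Relativistic: u_rel = (0.846 + 0.779) / (1 + 0.846·0.779) = 1.6250/1.6590 = 0.9795.
Δ = 1.6250 − 0.9795 = 0.6455.
(The classical prediction exceeds c; the relativistic result does not.)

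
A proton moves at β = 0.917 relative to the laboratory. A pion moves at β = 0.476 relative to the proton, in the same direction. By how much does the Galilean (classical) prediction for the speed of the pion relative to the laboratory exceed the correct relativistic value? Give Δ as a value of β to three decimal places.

Δ = 0.423

Galilean: u_cl = 0.476 + 0.917 = 1.3930.
Relativistic: u_rel = (0.476 + 0.917) / (1 + 0.476·0.917) = 1.3930/1.4365 = 0.9697.
Δ = 1.3930 − 0.9697 = 0.4233.
(The classical prediction exceeds c; the relativistic result does not.)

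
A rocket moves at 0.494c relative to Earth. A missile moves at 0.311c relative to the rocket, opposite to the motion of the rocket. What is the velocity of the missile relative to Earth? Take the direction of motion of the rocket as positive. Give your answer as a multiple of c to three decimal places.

With v = 0.494 and u' = -0.311 (in units of c),
u = (u' + v)/(1 + u'v/c²):
u = (-0.311 + 0.494) / (1 + (-0.311)·0.494) = 0.1830/0.8464 = 0.2162

+0.216c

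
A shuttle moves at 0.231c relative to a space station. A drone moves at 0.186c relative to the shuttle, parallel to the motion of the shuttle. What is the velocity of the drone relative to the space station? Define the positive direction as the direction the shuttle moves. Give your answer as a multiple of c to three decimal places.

With v = 0.231 and u' = 0.186 (in units of c),
u = (u' + v)/(1 + u'v/c²):
u = (0.186 + 0.231) / (1 + 0.186·0.231) = 0.4170/1.0430 = 0.3998

0.400c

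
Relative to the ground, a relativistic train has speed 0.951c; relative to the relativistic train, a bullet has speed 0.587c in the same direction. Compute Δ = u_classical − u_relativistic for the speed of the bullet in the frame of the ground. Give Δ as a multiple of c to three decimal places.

Δ = 0.551c

Galilean: u_cl = 0.587 + 0.951 = 1.5380.
Relativistic: u_rel = (0.587 + 0.951) / (1 + 0.587·0.951) = 1.5380/1.5582 = 0.9870.
Δ = 1.5380 − 0.9870 = 0.5510.
(The classical prediction exceeds c; the relativistic result does not.)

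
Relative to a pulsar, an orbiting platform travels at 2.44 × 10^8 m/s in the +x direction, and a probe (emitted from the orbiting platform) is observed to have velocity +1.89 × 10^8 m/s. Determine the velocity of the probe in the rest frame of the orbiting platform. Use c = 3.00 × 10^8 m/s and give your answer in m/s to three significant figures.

-1.13 × 10^8 m/s

v = 0.813c, u = 0.630c.
Invert the composition law: u' = (u − v)/(1 − uv/c²).
u' = (0.630 − 0.813) / (1 − (0.630)(0.813)) = -0.1833/0.4876 = -0.3760.
u' = -0.3760 × 3.00 × 10^8 m/s.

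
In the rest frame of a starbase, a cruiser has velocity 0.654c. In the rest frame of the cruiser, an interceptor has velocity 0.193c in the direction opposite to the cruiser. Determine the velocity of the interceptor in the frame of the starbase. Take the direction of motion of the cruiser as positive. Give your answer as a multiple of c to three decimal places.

With v = 0.654 and u' = -0.193 (in units of c),
u = (u' + v)/(1 + u'v/c²):
u = (-0.193 + 0.654) / (1 + (-0.193)·0.654) = 0.4610/0.8738 = 0.5276

+0.528c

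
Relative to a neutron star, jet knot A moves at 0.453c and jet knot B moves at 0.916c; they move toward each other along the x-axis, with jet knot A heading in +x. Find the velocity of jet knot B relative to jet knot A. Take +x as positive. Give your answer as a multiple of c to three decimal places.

β_A = 0.453, β_B = -0.916.
Transform to A's frame with the inverse velocity-addition law: u' = (u − v)/(1 − uv/c²), taking u = β_B and v = β_A.
u' = (-0.916 − 0.453) / (1 − (0.453)(-0.916)) = -1.3690/1.4149 = -0.9675.

-0.968c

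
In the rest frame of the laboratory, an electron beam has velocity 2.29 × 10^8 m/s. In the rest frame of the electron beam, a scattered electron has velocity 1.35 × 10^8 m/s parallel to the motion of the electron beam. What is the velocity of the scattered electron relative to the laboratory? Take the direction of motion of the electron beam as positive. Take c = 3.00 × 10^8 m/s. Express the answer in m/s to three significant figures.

In units of c (dividing by 3.00 × 10^8 m/s): v = 0.763, u' = 0.450.
u = (u' + v)/(1 + u'v/c²):
u = (0.450 + 0.763) / (1 + 0.450·0.763) = 1.2133/1.3435 = 0.9031
Converting back: u = 0.9031 × 3.00 × 10^8 m/s.

2.71 × 10^8 m/s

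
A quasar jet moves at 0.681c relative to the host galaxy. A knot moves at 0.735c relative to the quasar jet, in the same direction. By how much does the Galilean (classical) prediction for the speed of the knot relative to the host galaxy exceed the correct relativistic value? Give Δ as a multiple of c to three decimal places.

Galilean: u_cl = 0.735 + 0.681 = 1.4160.
Relativistic: u_rel = (0.735 + 0.681) / (1 + 0.735·0.681) = 1.4160/1.5005 = 0.9437.
Δ = 1.4160 − 0.9437 = 0.4723.
(The classical prediction exceeds c; the relativistic result does not.)

Δ = 0.472c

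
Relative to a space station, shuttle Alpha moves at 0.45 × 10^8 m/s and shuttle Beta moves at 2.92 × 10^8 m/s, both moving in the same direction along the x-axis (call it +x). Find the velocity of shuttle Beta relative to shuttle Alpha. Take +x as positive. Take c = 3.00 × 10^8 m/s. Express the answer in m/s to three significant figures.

β_A = 0.150, β_B = 0.973 (dividing each by c = 3.00 × 10^8 m/s).
Transform to A's frame with the inverse velocity-addition law: u' = (u − v)/(1 − uv/c²), taking u = β_B and v = β_A.
u' = (0.973 − 0.150) / (1 − (0.150)(0.973)) = 0.8233/0.8540 = 0.9641.
u' = 0.9641 × 3.00 × 10^8 m/s.

+2.89 × 10^8 m/s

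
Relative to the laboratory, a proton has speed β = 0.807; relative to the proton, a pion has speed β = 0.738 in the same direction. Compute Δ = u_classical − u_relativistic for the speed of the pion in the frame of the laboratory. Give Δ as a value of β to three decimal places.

Δ = 0.577

Galilean: u_cl = 0.738 + 0.807 = 1.5450.
Relativistic: u_rel = (0.738 + 0.807) / (1 + 0.738·0.807) = 1.5450/1.5956 = 0.9683.
Δ = 1.5450 − 0.9683 = 0.5767.
(The classical prediction exceeds c; the relativistic result does not.)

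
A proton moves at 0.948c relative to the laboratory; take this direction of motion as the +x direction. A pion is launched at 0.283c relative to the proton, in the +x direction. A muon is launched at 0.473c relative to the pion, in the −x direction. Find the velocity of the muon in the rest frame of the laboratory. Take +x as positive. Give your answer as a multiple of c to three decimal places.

+0.920c

Apply u = (u' + v)/(1 + u'v/c²) successively, working outward toward the laboratory.
Start: velocity of the proton relative to the laboratory = 0.9480c.
Compose with the pion (u' = 0.283 in the proton frame): u_1 = (0.283 + 0.948) / (1 + 0.283·0.948) = 1.2310/1.2683 = 0.9706.
Compose with the muon (u' = -0.473 in the pion frame): u_2 = (-0.473 + 0.971) / (1 + (-0.473)·0.971) = 0.4976/0.5409 = 0.9199.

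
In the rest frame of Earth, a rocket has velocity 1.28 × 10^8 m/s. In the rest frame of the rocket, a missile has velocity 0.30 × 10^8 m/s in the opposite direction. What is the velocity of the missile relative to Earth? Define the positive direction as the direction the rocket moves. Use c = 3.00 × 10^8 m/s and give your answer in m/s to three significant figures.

In units of c (dividing by 3.00 × 10^8 m/s): v = 0.427, u' = -0.100.
u = (u' + v)/(1 + u'v/c²):
u = (-0.100 + 0.427) / (1 + (-0.100)·0.427) = 0.3267/0.9573 = 0.3412
Converting back: u = 0.3412 × 3.00 × 10^8 m/s.

+1.02 × 10^8 m/s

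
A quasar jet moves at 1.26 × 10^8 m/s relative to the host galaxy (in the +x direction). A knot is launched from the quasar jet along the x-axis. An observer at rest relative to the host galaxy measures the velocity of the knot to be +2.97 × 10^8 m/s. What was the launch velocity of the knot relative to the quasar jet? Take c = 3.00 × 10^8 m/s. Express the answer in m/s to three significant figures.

+2.93 × 10^8 m/s

v = 0.420c, u = 0.990c.
Invert the composition law: u' = (u − v)/(1 − uv/c²).
u' = (0.990 − 0.420) / (1 − (0.990)(0.420)) = 0.5700/0.5842 = 0.9757.
u' = 0.9757 × 3.00 × 10^8 m/s.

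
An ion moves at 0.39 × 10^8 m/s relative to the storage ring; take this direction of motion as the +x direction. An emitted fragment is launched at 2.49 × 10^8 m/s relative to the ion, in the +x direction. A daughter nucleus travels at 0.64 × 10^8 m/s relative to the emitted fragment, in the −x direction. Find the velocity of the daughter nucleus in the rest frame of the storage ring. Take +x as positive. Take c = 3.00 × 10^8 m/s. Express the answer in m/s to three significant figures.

Apply u = (u' + v)/(1 + u'v/c²) successively, working outward toward the storage ring.
(Dividing each given speed by c = 3.00 × 10^8 m/s to work in units of c.)
Start: velocity of the ion relative to the storage ring = 0.1300c.
Compose with the emitted fragment (u' = 0.830 in the ion frame): u_1 = (0.830 + 0.130) / (1 + 0.830·0.130) = 0.9600/1.1079 = 0.8665.
Compose with the daughter nucleus (u' = -0.213 in the emitted fragment frame): u_2 = (-0.213 + 0.867) / (1 + (-0.213)·0.867) = 0.6532/0.8151 = 0.8013.
So u = 0.8013 × 3.00 × 10^8 m/s.

+2.40 × 10^8 m/s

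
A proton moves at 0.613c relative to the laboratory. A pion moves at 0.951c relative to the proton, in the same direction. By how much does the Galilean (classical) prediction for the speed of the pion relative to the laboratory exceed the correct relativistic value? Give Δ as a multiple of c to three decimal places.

Δ = 0.576c

Galilean: u_cl = 0.951 + 0.613 = 1.5640.
Relativistic: u_rel = (0.951 + 0.613) / (1 + 0.951·0.613) = 1.5640/1.5830 = 0.9880.
Δ = 1.5640 − 0.9880 = 0.5760.
(The classical prediction exceeds c; the relativistic result does not.)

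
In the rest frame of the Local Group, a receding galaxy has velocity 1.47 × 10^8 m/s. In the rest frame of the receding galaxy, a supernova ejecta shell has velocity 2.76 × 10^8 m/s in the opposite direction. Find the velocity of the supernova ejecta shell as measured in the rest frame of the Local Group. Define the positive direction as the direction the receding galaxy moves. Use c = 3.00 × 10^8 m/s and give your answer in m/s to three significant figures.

-2.35 × 10^8 m/s

In units of c (dividing by 3.00 × 10^8 m/s): v = 0.490, u' = -0.920.
u = (u' + v)/(1 + u'v/c²):
u = (-0.920 + 0.490) / (1 + (-0.920)·0.490) = -0.4300/0.5492 = -0.7830
(Galilean addition would give -0.430c.)
Converting back: u = -0.7830 × 3.00 × 10^8 m/s.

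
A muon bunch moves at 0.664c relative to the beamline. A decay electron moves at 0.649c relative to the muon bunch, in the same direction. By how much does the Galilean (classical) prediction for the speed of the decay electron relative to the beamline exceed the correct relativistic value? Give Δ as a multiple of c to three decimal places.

Δ = 0.395c

Galilean: u_cl = 0.649 + 0.664 = 1.3130.
Relativistic: u_rel = (0.649 + 0.664) / (1 + 0.649·0.664) = 1.3130/1.4309 = 0.9176.
Δ = 1.3130 − 0.9176 = 0.3954.
(The classical prediction exceeds c; the relativistic result does not.)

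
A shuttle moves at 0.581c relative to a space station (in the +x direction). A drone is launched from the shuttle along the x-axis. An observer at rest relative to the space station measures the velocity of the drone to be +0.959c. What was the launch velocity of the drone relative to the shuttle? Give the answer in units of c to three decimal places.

+0.854c

Invert the composition law: u' = (u − v)/(1 − uv/c²).
u' = (0.959 − 0.581) / (1 − (0.959)(0.581)) = 0.3780/0.4428 = 0.8536.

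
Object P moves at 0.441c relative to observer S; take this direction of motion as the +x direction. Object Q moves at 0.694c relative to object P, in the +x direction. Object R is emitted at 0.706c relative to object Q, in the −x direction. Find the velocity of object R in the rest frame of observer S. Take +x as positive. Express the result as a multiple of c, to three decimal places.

Apply u = (u' + v)/(1 + u'v/c²) successively, working outward toward observer S.
Start: velocity of object P relative to observer S = 0.4410c.
Compose with object Q (u' = 0.694 in object P frame): u_1 = (0.694 + 0.441) / (1 + 0.694·0.441) = 1.1350/1.3061 = 0.8690.
Compose with object R (u' = -0.706 in object Q frame): u_2 = (-0.706 + 0.869) / (1 + (-0.706)·0.869) = 0.1630/0.3865 = 0.4218.

+0.422c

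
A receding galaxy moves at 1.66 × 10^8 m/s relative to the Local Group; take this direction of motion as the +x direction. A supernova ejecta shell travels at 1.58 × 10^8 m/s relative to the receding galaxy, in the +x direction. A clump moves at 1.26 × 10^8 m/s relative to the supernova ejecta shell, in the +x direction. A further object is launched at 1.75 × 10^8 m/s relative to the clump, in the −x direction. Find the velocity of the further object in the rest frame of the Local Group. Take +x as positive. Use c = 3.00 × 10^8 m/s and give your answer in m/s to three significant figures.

+2.27 × 10^8 m/s

Apply u = (u' + v)/(1 + u'v/c²) successively, working outward toward the Local Group.
(Dividing each given speed by c = 3.00 × 10^8 m/s to work in units of c.)
Start: velocity of the receding galaxy relative to the Local Group = 0.5533c.
Compose with the supernova ejecta shell (u' = 0.527 in the receding galaxy frame): u_1 = (0.527 + 0.553) / (1 + 0.527·0.553) = 1.0800/1.2914 = 0.8363.
Compose with the clump (u' = 0.420 in the supernova ejecta shell frame): u_2 = (0.420 + 0.836) / (1 + 0.420·0.836) = 1.2563/1.3512 = 0.9297.
Compose with the further object (u' = -0.583 in the clump frame): u_3 = (-0.583 + 0.930) / (1 + (-0.583)·0.930) = 0.3464/0.4577 = 0.7569.
So u = 0.7569 × 3.00 × 10^8 m/s.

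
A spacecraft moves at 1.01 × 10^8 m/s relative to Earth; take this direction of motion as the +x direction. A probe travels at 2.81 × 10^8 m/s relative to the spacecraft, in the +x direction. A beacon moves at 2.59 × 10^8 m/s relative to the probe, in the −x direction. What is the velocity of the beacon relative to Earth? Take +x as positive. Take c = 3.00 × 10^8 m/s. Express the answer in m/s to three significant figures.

+1.91 × 10^8 m/s

Apply u = (u' + v)/(1 + u'v/c²) successively, working outward toward Earth.
(Dividing each given speed by c = 3.00 × 10^8 m/s to work in units of c.)
Start: velocity of the spacecraft relative to Earth = 0.3367c.
Compose with the probe (u' = 0.937 in the spacecraft frame): u_1 = (0.937 + 0.337) / (1 + 0.937·0.337) = 1.2733/1.3153 = 0.9681.
Compose with the beacon (u' = -0.863 in the probe frame): u_2 = (-0.863 + 0.968) / (1 + (-0.863)·0.968) = 0.1047/0.1642 = 0.6376.
So u = 0.6376 × 3.00 × 10^8 m/s.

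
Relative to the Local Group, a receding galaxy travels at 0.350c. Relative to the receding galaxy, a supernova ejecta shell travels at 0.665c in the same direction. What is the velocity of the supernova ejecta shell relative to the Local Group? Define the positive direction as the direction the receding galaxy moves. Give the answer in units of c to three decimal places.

With v = 0.350 and u' = 0.665 (in units of c),
u = (u' + v)/(1 + u'v/c²):
u = (0.665 + 0.350) / (1 + 0.665·0.350) = 1.0150/1.2328 = 0.8234

0.823c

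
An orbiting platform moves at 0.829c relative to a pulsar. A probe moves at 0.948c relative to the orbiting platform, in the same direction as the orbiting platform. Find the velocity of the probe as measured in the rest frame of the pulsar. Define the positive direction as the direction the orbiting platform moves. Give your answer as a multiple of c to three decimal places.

With v = 0.829 and u' = 0.948 (in units of c),
u = (u' + v)/(1 + u'v/c²):
u = (0.948 + 0.829) / (1 + 0.948·0.829) = 1.7770/1.7859 = 0.9950
(Galilean addition would give +1.777c, exceeding c.)

0.995c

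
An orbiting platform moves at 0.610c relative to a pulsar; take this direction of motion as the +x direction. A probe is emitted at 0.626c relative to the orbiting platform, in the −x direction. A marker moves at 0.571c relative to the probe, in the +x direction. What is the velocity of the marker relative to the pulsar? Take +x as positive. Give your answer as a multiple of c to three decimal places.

Apply u = (u' + v)/(1 + u'v/c²) successively, working outward toward the pulsar.
Start: velocity of the orbiting platform relative to the pulsar = 0.6100c.
Compose with the probe (u' = -0.626 in the orbiting platform frame): u_1 = (-0.626 + 0.610) / (1 + (-0.626)·0.610) = -0.0160/0.6181 = -0.0259.
Compose with the marker (u' = 0.571 in the probe frame): u_2 = (0.571 + (-0.026)) / (1 + 0.571·(-0.026)) = 0.5451/0.9852 = 0.5533.

+0.553c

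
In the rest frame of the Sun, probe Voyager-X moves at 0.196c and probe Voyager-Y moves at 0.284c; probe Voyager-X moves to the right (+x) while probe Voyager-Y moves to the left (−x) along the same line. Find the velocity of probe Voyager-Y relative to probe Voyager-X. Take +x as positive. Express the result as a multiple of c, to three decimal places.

β_A = 0.196, β_B = -0.284.
Transform to A's frame with the inverse velocity-addition law: u' = (u − v)/(1 − uv/c²), taking u = β_B and v = β_A.
u' = (-0.284 − 0.196) / (1 − (0.196)(-0.284)) = -0.4800/1.0557 = -0.4547.

-0.455c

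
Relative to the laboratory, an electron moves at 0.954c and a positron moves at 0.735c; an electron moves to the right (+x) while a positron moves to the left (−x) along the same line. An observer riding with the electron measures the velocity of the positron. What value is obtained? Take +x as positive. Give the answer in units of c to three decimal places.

-0.993c

β_A = 0.954, β_B = -0.735.
Transform to A's frame with the inverse velocity-addition law: u' = (u − v)/(1 − uv/c²), taking u = β_B and v = β_A.
u' = (-0.735 − 0.954) / (1 − (0.954)(-0.735)) = -1.6890/1.7012 = -0.9928.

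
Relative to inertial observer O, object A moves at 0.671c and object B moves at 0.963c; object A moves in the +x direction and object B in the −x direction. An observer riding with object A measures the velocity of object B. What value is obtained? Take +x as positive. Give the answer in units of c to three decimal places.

-0.993c

β_A = 0.671, β_B = -0.963.
Transform to A's frame with the inverse velocity-addition law: u' = (u − v)/(1 − uv/c²), taking u = β_B and v = β_A.
u' = (-0.963 − 0.671) / (1 − (0.671)(-0.963)) = -1.6340/1.6462 = -0.9926.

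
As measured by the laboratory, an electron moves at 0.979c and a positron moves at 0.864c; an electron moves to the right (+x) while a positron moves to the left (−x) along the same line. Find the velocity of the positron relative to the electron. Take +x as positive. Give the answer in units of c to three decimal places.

β_A = 0.979, β_B = -0.864.
Transform to A's frame with the inverse velocity-addition law: u' = (u − v)/(1 − uv/c²), taking u = β_B and v = β_A.
u' = (-0.864 − 0.979) / (1 − (0.979)(-0.864)) = -1.8430/1.8459 = -0.9985.

-0.998c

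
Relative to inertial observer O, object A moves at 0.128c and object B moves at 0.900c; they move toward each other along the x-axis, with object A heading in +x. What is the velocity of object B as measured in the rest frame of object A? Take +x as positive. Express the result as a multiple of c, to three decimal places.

β_A = 0.128, β_B = -0.900.
Transform to A's frame with the inverse velocity-addition law: u' = (u − v)/(1 − uv/c²), taking u = β_B and v = β_A.
u' = (-0.900 − 0.128) / (1 − (0.128)(-0.900)) = -1.0280/1.1152 = -0.9218.

-0.922c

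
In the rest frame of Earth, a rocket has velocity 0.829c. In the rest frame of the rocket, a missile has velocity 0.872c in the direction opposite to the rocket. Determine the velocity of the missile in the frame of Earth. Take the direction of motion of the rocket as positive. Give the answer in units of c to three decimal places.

With v = 0.829 and u' = -0.872 (in units of c),
u = (u' + v)/(1 + u'v/c²):
u = (-0.872 + 0.829) / (1 + (-0.872)·0.829) = -0.0430/0.2771 = -0.1552

-0.155c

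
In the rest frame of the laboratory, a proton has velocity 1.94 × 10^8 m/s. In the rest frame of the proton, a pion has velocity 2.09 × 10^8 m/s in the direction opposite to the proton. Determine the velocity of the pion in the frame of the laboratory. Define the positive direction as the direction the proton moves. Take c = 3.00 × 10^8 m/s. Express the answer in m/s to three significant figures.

In units of c (dividing by 3.00 × 10^8 m/s): v = 0.647, u' = -0.697.
u = (u' + v)/(1 + u'v/c²):
u = (-0.697 + 0.647) / (1 + (-0.697)·0.647) = -0.0500/0.5495 = -0.0910
Converting back: u = -0.0910 × 3.00 × 10^8 m/s.

-2.73 × 10^7 m/s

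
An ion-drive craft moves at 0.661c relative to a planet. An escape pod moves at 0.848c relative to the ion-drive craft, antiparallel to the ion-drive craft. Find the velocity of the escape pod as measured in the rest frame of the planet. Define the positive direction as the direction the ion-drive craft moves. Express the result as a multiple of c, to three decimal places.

With v = 0.661 and u' = -0.848 (in units of c),
u = (u' + v)/(1 + u'v/c²):
u = (-0.848 + 0.661) / (1 + (-0.848)·0.661) = -0.1870/0.4395 = -0.4255
(Galilean addition would give -0.187c.)

-0.426c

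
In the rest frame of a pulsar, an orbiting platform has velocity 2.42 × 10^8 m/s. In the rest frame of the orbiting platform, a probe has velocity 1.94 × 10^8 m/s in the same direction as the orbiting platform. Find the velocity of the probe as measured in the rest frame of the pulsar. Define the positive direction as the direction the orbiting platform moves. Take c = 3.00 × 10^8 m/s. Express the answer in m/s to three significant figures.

In units of c (dividing by 3.00 × 10^8 m/s): v = 0.807, u' = 0.647.
u = (u' + v)/(1 + u'v/c²):
u = (0.647 + 0.807) / (1 + 0.647·0.807) = 1.4533/1.5216 = 0.9551
Converting back: u = 0.9551 × 3.00 × 10^8 m/s.

2.87 × 10^8 m/s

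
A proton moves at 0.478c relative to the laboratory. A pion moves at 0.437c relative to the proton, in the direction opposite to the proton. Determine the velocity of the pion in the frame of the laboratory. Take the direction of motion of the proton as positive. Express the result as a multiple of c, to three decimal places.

+0.052c

With v = 0.478 and u' = -0.437 (in units of c),
u = (u' + v)/(1 + u'v/c²):
u = (-0.437 + 0.478) / (1 + (-0.437)·0.478) = 0.0410/0.7911 = 0.0518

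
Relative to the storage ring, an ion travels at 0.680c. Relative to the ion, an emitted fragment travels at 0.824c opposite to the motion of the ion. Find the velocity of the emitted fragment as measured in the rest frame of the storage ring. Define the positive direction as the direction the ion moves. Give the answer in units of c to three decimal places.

With v = 0.680 and u' = -0.824 (in units of c),
u = (u' + v)/(1 + u'v/c²):
u = (-0.824 + 0.680) / (1 + (-0.824)·0.680) = -0.1440/0.4397 = -0.3275

-0.328c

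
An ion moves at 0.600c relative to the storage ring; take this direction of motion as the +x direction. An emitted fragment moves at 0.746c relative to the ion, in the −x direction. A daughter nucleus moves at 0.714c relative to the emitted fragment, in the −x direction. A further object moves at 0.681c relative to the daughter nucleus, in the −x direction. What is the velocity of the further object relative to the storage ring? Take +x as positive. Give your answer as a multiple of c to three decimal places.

Apply u = (u' + v)/(1 + u'v/c²) successively, working outward toward the storage ring.
Start: velocity of the ion relative to the storage ring = 0.6000c.
Compose with the emitted fragment (u' = -0.746 in the ion frame): u_1 = (-0.746 + 0.600) / (1 + (-0.746)·0.600) = -0.1460/0.5524 = -0.2643.
Compose with the daughter nucleus (u' = -0.714 in the emitted fragment frame): u_2 = (-0.714 + (-0.264)) / (1 + (-0.714)·(-0.264)) = -0.9783/1.1887 = -0.8230.
Compose with the further object (u' = -0.681 in the daughter nucleus frame): u_3 = (-0.681 + (-0.823)) / (1 + (-0.681)·(-0.823)) = -1.5040/1.5605 = -0.9638.

-0.964c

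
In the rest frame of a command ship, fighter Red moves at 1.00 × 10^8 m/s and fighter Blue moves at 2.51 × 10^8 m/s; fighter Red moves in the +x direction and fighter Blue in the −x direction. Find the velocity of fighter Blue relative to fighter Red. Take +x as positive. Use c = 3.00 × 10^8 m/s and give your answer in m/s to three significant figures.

-2.74 × 10^8 m/s

β_A = 0.333, β_B = -0.837 (dividing each by c = 3.00 × 10^8 m/s).
Transform to A's frame with the inverse velocity-addition law: u' = (u − v)/(1 − uv/c²), taking u = β_B and v = β_A.
u' = (-0.837 − 0.333) / (1 − (0.333)(-0.837)) = -1.1700/1.2789 = -0.9149.
u' = -0.9149 × 3.00 × 10^8 m/s.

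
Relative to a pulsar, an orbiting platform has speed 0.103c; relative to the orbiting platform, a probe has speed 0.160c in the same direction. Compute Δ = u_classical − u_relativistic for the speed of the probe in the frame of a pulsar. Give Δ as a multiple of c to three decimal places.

Galilean: u_cl = 0.160 + 0.103 = 0.2630.
Relativistic: u_rel = (0.160 + 0.103) / (1 + 0.160·0.103) = 0.2630/1.0165 = 0.2587.
Δ = 0.2630 − 0.2587 = 0.0043.

Δ = 0.004c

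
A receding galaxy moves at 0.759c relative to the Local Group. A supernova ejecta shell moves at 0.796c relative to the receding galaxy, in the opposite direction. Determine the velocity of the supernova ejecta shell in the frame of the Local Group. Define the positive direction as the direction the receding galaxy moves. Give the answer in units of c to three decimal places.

-0.093c

With v = 0.759 and u' = -0.796 (in units of c),
u = (u' + v)/(1 + u'v/c²):
u = (-0.796 + 0.759) / (1 + (-0.796)·0.759) = -0.0370/0.3958 = -0.0935
(Galilean addition would give -0.037c.)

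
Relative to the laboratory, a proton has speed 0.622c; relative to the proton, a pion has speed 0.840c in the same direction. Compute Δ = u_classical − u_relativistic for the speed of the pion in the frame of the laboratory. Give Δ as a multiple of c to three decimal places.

Δ = 0.502c

Galilean: u_cl = 0.840 + 0.622 = 1.4620.
Relativistic: u_rel = (0.840 + 0.622) / (1 + 0.840·0.622) = 1.4620/1.5225 = 0.9603.
Δ = 1.4620 − 0.9603 = 0.5017.
(The classical prediction exceeds c; the relativistic result does not.)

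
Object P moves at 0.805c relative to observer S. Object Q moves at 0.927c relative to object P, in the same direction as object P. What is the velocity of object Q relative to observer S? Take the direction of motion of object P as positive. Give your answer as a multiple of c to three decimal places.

0.992c

With v = 0.805 and u' = 0.927 (in units of c),
u = (u' + v)/(1 + u'v/c²):
u = (0.927 + 0.805) / (1 + 0.927·0.805) = 1.7320/1.7462 = 0.9918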